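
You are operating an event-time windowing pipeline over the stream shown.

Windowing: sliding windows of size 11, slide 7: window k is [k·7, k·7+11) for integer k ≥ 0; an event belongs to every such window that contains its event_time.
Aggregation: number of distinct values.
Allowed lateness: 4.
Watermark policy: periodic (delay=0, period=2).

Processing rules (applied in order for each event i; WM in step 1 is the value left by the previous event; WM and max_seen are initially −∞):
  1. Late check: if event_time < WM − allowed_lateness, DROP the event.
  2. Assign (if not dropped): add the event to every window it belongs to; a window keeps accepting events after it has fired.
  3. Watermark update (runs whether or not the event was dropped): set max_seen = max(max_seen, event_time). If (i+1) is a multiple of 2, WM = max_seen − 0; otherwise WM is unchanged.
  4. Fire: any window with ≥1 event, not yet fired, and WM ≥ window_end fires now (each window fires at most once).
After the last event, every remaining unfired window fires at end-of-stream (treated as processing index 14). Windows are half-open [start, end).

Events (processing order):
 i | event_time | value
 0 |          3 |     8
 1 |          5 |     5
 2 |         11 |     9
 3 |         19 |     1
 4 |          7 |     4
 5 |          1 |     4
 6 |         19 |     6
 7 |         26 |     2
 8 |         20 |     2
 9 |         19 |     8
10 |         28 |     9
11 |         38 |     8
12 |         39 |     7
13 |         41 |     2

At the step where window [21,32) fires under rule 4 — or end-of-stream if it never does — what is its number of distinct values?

2

i=0 t=3 v=8: → [0,11); WM=−∞
i=1 t=5 v=5: → [0,11); WM=5
i=2 t=11 v=9: → [7,18); WM=5
i=3 t=19 v=1: → [14,25); WM=19; [0,11) fires=2 [7,18) fires=1
i=4 t=7 v=4: DROP (t<19-4); WM=19
i=5 t=1 v=4: DROP (t<19-4); WM=19
i=6 t=19 v=6: → [14,25); WM=19
i=7 t=26 v=2: → [21,32); WM=26; [14,25) fires=2
i=8 t=20 v=2: DROP (t<26-4); WM=26
i=9 t=19 v=8: DROP (t<26-4); WM=26
i=10 t=28 v=9: → [28,39),[21,32); WM=26
i=11 t=38 v=8: → [35,46),[28,39); WM=38; [21,32) fires=2
i=12 t=39 v=7: → [35,46); WM=38
i=13 t=41 v=2: → [35,46); WM=41; [28,39) fires=2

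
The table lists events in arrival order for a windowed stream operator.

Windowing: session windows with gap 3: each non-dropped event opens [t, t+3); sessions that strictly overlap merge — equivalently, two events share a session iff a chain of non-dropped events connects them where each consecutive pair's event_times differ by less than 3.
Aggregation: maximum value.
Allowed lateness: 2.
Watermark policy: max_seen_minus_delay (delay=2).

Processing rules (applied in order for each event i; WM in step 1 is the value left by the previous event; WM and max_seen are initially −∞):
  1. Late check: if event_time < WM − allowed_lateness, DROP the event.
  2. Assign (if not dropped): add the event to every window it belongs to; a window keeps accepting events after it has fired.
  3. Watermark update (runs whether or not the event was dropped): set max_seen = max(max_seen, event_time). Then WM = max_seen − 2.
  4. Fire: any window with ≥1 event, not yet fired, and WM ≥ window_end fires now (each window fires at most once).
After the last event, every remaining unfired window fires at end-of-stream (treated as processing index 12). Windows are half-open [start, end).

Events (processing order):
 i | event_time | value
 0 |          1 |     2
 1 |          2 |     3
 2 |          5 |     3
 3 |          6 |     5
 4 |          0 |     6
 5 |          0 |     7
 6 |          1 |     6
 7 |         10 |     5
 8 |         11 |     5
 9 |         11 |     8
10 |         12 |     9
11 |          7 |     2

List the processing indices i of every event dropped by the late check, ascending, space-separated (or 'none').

4 5 6 11

i=0 t=1 v=2: → [1,4); WM=-1
i=1 t=2 v=3: → [1,5); WM=0
i=2 t=5 v=3: → [5,8); WM=3
i=3 t=6 v=5: → [5,9); WM=4
i=4 t=0 v=6: DROP (t<4-2); WM=4
i=5 t=0 v=7: DROP (t<4-2); WM=4
i=6 t=1 v=6: DROP (t<4-2); WM=4
i=7 t=10 v=5: → [10,13); WM=8
i=8 t=11 v=5: → [10,14); WM=9
i=9 t=11 v=8: → [10,14); WM=9
i=10 t=12 v=9: → [10,15); WM=10
i=11 t=7 v=2: DROP (t<10-2); WM=10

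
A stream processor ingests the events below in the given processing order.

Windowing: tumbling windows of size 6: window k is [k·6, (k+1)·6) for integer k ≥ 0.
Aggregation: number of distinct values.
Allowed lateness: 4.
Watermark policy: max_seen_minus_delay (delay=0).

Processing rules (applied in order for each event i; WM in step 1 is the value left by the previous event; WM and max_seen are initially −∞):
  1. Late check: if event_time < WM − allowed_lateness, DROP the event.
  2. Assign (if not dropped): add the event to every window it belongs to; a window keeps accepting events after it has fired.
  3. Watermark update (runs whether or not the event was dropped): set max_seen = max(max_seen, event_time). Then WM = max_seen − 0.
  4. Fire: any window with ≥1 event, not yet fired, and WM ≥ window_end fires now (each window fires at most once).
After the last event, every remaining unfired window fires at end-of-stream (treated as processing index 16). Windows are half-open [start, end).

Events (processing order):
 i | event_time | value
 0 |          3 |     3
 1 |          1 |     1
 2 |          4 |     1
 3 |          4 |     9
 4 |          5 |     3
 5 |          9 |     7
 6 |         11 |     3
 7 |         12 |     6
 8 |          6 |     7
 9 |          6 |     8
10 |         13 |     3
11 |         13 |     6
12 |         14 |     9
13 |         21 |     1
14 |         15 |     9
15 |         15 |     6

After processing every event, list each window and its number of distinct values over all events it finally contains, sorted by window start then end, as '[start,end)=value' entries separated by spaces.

i=0 t=3 v=3: → [0,6); WM=3
i=1 t=1 v=1: → [0,6); WM=3
i=2 t=4 v=1: → [0,6); WM=4
i=3 t=4 v=9: → [0,6); WM=4
i=4 t=5 v=3: → [0,6); WM=5
i=5 t=9 v=7: → [6,12); WM=9; [0,6) fires=3
i=6 t=11 v=3: → [6,12); WM=11
i=7 t=12 v=6: → [12,18); WM=12; [6,12) fires=2
i=8 t=6 v=7: DROP (t<12-4); WM=12
i=9 t=6 v=8: DROP (t<12-4); WM=12
i=10 t=13 v=3: → [12,18); WM=13
i=11 t=13 v=6: → [12,18); WM=13
i=12 t=14 v=9: → [12,18); WM=14
i=13 t=21 v=1: → [18,24); WM=21; [12,18) fires=3
i=14 t=15 v=9: DROP (t<21-4); WM=21
i=15 t=15 v=6: DROP (t<21-4); WM=21

[0,6)=3 [6,12)=2 [12,18)=3 [18,24)=1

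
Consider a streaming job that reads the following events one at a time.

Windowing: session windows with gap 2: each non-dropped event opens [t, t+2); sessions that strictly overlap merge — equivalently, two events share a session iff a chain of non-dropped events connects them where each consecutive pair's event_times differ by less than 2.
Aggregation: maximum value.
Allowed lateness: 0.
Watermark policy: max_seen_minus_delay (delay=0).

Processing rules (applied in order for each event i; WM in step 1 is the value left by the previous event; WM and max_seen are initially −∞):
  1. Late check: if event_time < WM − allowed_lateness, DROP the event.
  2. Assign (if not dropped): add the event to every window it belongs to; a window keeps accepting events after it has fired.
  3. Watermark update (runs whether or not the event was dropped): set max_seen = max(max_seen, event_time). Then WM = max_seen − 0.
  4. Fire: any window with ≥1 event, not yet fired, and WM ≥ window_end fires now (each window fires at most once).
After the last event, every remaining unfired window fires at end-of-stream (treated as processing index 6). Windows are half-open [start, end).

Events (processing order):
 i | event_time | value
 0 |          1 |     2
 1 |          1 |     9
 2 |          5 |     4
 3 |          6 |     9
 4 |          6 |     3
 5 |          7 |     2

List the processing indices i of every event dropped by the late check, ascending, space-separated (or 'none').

i=0 t=1 v=2: → [1,3); WM=1
i=1 t=1 v=9: → [1,3); WM=1
i=2 t=5 v=4: → [5,7); WM=5
i=3 t=6 v=9: → [5,8); WM=6
i=4 t=6 v=3: → [5,8); WM=6
i=5 t=7 v=2: → [5,9); WM=7

none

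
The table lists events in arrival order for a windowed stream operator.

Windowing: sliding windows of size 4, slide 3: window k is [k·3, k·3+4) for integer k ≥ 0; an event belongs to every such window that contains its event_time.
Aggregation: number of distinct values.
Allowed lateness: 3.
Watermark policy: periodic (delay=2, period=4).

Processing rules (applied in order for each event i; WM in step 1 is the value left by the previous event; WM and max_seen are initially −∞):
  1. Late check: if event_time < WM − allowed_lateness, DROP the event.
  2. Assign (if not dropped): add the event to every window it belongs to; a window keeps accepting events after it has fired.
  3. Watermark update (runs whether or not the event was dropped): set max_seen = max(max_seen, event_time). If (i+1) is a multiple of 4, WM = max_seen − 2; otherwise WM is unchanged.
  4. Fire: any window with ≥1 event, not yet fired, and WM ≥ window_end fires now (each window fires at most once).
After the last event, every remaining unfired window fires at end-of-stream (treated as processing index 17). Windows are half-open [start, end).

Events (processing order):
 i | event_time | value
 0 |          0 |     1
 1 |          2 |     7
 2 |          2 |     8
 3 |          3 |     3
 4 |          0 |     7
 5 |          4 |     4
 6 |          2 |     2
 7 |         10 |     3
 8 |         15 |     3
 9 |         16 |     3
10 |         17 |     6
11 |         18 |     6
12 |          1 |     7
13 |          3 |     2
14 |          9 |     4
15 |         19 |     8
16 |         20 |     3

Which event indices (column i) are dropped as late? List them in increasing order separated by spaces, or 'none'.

i=0 t=0 v=1: → [0,4); WM=−∞
i=1 t=2 v=7: → [0,4); WM=−∞
i=2 t=2 v=8: → [0,4); WM=−∞
i=3 t=3 v=3: → [3,7),[0,4); WM=1
i=4 t=0 v=7: → [0,4); WM=1
i=5 t=4 v=4: → [3,7); WM=1
i=6 t=2 v=2: → [0,4); WM=1
i=7 t=10 v=3: → [9,13); WM=8; [0,4) fires=5 [3,7) fires=2
i=8 t=15 v=3: → [15,19),[12,16); WM=8
i=9 t=16 v=3: → [15,19); WM=8
i=10 t=17 v=6: → [15,19); WM=8
i=11 t=18 v=6: → [18,22),[15,19); WM=16; [9,13) fires=1 [12,16) fires=1
i=12 t=1 v=7: DROP (t<16-3); WM=16
i=13 t=3 v=2: DROP (t<16-3); WM=16
i=14 t=9 v=4: DROP (t<16-3); WM=16
i=15 t=19 v=8: → [18,22); WM=17
i=16 t=20 v=3: → [18,22); WM=17

12 13 14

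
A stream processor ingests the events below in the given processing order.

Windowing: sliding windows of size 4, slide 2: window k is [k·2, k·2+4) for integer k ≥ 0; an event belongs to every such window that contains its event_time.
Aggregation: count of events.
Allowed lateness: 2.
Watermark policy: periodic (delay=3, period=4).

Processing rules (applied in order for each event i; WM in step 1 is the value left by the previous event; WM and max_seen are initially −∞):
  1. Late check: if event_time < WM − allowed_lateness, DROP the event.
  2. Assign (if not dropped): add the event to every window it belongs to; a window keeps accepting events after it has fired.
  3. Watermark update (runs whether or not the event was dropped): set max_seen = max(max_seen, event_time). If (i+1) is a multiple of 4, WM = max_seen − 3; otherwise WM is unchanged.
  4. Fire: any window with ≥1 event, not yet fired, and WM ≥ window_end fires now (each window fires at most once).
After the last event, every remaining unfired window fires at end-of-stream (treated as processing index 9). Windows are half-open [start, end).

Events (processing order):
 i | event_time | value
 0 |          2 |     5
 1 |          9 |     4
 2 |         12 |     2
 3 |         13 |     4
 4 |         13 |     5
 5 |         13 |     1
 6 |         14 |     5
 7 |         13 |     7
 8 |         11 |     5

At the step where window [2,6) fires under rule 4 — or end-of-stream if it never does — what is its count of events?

1

i=0 t=2 v=5: → [2,6),[0,4); WM=−∞
i=1 t=9 v=4: → [8,12),[6,10); WM=−∞
i=2 t=12 v=2: → [12,16),[10,14); WM=−∞
i=3 t=13 v=4: → [12,16),[10,14); WM=10; [0,4) fires=1 [2,6) fires=1 [6,10) fires=1
i=4 t=13 v=5: → [12,16),[10,14); WM=10
i=5 t=13 v=1: → [12,16),[10,14); WM=10
i=6 t=14 v=5: → [14,18),[12,16); WM=10
i=7 t=13 v=7: → [12,16),[10,14); WM=11
i=8 t=11 v=5: → [10,14),[8,12); WM=11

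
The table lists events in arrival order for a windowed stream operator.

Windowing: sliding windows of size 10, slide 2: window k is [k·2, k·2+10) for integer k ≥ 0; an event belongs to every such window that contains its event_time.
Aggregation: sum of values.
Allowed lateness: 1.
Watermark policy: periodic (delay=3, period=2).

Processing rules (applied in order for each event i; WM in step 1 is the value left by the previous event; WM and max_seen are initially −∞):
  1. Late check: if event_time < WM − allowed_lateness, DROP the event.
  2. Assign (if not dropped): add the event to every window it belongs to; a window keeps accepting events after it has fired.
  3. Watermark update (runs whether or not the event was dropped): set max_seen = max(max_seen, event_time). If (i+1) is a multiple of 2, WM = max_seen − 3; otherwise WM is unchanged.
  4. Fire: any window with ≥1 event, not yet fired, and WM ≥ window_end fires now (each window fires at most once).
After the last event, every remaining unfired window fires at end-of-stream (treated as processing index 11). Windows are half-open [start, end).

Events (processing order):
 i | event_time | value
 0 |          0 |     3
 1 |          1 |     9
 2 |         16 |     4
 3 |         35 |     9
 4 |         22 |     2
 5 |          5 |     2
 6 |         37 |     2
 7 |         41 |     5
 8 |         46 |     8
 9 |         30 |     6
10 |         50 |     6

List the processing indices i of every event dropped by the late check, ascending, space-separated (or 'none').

4 5 9

i=0 t=0 v=3: → [0,10); WM=−∞
i=1 t=1 v=9: → [0,10); WM=-2
i=2 t=16 v=4: → [16,26),[14,24),[12,22),[10,20),[8,18); WM=-2
i=3 t=35 v=9: → [34,44),[32,42),[30,40),[28,38),[26,36); WM=32; [0,10) fires=12 [8,18) fires=4 [10,20) fires=4 [12,22) fires=4 [14,24) fires=4 [16,26) fires=4
i=4 t=22 v=2: DROP (t<32-1); WM=32
i=5 t=5 v=2: DROP (t<32-1); WM=32
i=6 t=37 v=2: → [36,46),[34,44),[32,42),[30,40),[28,38); WM=32
i=7 t=41 v=5: → [40,50),[38,48),[36,46),[34,44),[32,42); WM=38; [26,36) fires=9 [28,38) fires=11
i=8 t=46 v=8: → [46,56),[44,54),[42,52),[40,50),[38,48); WM=38
i=9 t=30 v=6: DROP (t<38-1); WM=43; [30,40) fires=11 [32,42) fires=16
i=10 t=50 v=6: → [50,60),[48,58),[46,56),[44,54),[42,52); WM=43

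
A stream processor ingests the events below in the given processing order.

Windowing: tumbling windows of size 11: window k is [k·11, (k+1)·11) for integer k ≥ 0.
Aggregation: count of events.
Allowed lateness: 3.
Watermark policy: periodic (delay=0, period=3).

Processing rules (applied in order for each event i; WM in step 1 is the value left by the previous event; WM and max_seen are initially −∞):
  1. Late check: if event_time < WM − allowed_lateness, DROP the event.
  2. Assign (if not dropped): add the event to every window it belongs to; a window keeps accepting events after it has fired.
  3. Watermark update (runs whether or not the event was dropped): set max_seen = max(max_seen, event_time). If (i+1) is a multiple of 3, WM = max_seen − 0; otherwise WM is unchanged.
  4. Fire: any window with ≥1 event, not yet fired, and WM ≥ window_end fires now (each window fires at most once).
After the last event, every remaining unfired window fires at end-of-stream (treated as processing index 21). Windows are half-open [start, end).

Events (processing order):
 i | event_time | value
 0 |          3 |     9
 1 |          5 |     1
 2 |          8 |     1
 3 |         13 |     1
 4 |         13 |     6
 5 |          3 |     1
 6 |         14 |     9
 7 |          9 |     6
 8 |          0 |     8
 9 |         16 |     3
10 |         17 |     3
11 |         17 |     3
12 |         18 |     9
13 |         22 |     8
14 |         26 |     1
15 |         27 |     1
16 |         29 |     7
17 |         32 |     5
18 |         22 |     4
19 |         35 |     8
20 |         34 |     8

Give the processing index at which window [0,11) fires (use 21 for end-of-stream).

i=0 t=3 v=9: → [0,11); WM=−∞
i=1 t=5 v=1: → [0,11); WM=−∞
i=2 t=8 v=1: → [0,11); WM=8
i=3 t=13 v=1: → [11,22); WM=8
i=4 t=13 v=6: → [11,22); WM=8
i=5 t=3 v=1: DROP (t<8-3); WM=13; [0,11) fires=3
i=6 t=14 v=9: → [11,22); WM=13
i=7 t=9 v=6: DROP (t<13-3); WM=13
i=8 t=0 v=8: DROP (t<13-3); WM=14
i=9 t=16 v=3: → [11,22); WM=14
i=10 t=17 v=3: → [11,22); WM=14
i=11 t=17 v=3: → [11,22); WM=17
i=12 t=18 v=9: → [11,22); WM=17
i=13 t=22 v=8: → [22,33); WM=17
i=14 t=26 v=1: → [22,33); WM=26; [11,22) fires=7
i=15 t=27 v=1: → [22,33); WM=26
i=16 t=29 v=7: → [22,33); WM=26
i=17 t=32 v=5: → [22,33); WM=32
i=18 t=22 v=4: DROP (t<32-3); WM=32
i=19 t=35 v=8: → [33,44); WM=32
i=20 t=34 v=8: → [33,44); WM=35; [22,33) fires=5

5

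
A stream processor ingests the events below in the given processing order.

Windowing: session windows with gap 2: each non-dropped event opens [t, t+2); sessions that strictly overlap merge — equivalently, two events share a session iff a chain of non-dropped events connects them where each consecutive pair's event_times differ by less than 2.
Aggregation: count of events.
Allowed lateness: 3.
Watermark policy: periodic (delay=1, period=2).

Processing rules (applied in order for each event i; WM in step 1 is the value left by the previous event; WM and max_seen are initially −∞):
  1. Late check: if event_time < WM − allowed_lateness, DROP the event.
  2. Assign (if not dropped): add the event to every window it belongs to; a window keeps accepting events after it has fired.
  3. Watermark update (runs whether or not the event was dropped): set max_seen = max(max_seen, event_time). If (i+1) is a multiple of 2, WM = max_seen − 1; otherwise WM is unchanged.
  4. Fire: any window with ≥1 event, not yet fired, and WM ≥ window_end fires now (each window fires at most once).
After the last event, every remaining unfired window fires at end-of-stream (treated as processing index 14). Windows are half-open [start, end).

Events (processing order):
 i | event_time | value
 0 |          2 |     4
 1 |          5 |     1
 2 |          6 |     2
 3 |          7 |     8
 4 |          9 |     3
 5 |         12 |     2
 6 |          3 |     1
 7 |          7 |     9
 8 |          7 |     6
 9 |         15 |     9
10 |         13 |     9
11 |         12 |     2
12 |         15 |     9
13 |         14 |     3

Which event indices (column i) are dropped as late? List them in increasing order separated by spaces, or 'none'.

6 7 8

i=0 t=2 v=4: → [2,4); WM=−∞
i=1 t=5 v=1: → [5,7); WM=4
i=2 t=6 v=2: → [5,8); WM=4
i=3 t=7 v=8: → [5,9); WM=6
i=4 t=9 v=3: → [9,11); WM=6
i=5 t=12 v=2: → [12,14); WM=11
i=6 t=3 v=1: DROP (t<11-3); WM=11
i=7 t=7 v=9: DROP (t<11-3); WM=11
i=8 t=7 v=6: DROP (t<11-3); WM=11
i=9 t=15 v=9: → [15,17); WM=14
i=10 t=13 v=9: → [12,15); WM=14
i=11 t=12 v=2: → [12,15); WM=14
i=12 t=15 v=9: → [15,17); WM=14
i=13 t=14 v=3: → [12,17); WM=14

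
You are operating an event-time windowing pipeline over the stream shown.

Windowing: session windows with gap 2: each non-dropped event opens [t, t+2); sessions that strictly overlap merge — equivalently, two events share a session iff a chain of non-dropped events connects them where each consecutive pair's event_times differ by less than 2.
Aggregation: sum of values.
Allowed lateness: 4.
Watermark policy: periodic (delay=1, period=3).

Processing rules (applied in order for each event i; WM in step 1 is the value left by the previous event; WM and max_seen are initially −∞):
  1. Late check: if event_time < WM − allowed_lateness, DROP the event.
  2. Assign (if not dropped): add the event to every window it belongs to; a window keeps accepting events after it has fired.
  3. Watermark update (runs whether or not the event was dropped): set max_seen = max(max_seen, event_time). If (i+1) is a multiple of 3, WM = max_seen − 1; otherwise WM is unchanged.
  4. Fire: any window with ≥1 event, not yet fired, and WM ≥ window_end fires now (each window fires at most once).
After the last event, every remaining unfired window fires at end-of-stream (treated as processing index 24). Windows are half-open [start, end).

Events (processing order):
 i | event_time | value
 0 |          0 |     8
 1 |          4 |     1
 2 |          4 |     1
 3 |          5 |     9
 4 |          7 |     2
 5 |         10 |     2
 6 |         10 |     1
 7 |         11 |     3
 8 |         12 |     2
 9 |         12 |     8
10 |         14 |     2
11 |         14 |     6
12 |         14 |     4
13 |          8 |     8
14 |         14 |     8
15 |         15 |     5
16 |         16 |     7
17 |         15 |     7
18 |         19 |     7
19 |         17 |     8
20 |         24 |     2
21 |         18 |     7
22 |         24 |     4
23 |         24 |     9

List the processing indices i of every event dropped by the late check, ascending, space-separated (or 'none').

13 21

i=0 t=0 v=8: → [0,2); WM=−∞
i=1 t=4 v=1: → [4,6); WM=−∞
i=2 t=4 v=1: → [4,6); WM=3
i=3 t=5 v=9: → [4,7); WM=3
i=4 t=7 v=2: → [7,9); WM=3
i=5 t=10 v=2: → [10,12); WM=9
i=6 t=10 v=1: → [10,12); WM=9
i=7 t=11 v=3: → [10,13); WM=9
i=8 t=12 v=2: → [10,14); WM=11
i=9 t=12 v=8: → [10,14); WM=11
i=10 t=14 v=2: → [14,16); WM=11
i=11 t=14 v=6: → [14,16); WM=13
i=12 t=14 v=4: → [14,16); WM=13
i=13 t=8 v=8: DROP (t<13-4); WM=13
i=14 t=14 v=8: → [14,16); WM=13
i=15 t=15 v=5: → [14,17); WM=13
i=16 t=16 v=7: → [14,18); WM=13
i=17 t=15 v=7: → [14,18); WM=15
i=18 t=19 v=7: → [19,21); WM=15
i=19 t=17 v=8: → [14,19); WM=15
i=20 t=24 v=2: → [24,26); WM=23
i=21 t=18 v=7: DROP (t<23-4); WM=23
i=22 t=24 v=4: → [24,26); WM=23
i=23 t=24 v=9: → [24,26); WM=23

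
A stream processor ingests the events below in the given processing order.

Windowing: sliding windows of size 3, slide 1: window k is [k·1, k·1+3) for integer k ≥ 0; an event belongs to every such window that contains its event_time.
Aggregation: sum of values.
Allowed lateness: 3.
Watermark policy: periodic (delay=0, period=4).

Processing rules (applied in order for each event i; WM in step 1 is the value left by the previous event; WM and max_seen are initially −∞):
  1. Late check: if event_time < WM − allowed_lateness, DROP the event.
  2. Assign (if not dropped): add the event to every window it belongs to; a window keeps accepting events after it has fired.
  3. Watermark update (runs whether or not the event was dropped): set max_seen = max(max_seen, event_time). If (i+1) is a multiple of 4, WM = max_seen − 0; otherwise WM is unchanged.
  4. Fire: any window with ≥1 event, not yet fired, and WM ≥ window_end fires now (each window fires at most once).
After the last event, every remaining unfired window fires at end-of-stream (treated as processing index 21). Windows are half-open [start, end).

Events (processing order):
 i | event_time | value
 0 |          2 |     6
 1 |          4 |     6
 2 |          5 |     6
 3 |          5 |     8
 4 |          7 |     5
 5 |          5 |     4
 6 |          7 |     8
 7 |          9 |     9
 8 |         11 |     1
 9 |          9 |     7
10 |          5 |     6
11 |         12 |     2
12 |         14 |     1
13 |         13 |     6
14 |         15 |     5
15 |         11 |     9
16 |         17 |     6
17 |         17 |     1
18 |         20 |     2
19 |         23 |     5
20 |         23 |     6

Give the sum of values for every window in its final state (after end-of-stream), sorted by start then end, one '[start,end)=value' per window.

[0,3)=6 [1,4)=6 [2,5)=12 [3,6)=24 [4,7)=24 [5,8)=31 [6,9)=13 [7,10)=29 [8,11)=16 [9,12)=26 [10,13)=12 [11,14)=18 [12,15)=9 [13,16)=12 [14,17)=6 [15,18)=12 [16,19)=7 [17,20)=7 [18,21)=2 [19,22)=2 [20,23)=2 [21,24)=11 [22,25)=11 [23,26)=11

i=0 t=2 v=6: → [2,5),[1,4),[0,3); WM=−∞
i=1 t=4 v=6: → [4,7),[3,6),[2,5); WM=−∞
i=2 t=5 v=6: → [5,8),[4,7),[3,6); WM=−∞
i=3 t=5 v=8: → [5,8),[4,7),[3,6); WM=5; [0,3) fires=6 [1,4) fires=6 [2,5) fires=12
i=4 t=7 v=5: → [7,10),[6,9),[5,8); WM=5
i=5 t=5 v=4: → [5,8),[4,7),[3,6); WM=5
i=6 t=7 v=8: → [7,10),[6,9),[5,8); WM=5
i=7 t=9 v=9: → [9,12),[8,11),[7,10); WM=9; [3,6) fires=24 [4,7) fires=24 [5,8) fires=31 [6,9) fires=13
i=8 t=11 v=1: → [11,14),[10,13),[9,12); WM=9
i=9 t=9 v=7: → [9,12),[8,11),[7,10); WM=9
i=10 t=5 v=6: DROP (t<9-3); WM=9
i=11 t=12 v=2: → [12,15),[11,14),[10,13); WM=12; [7,10) fires=29 [8,11) fires=16 [9,12) fires=17
i=12 t=14 v=1: → [14,17),[13,16),[12,15); WM=12
i=13 t=13 v=6: → [13,16),[12,15),[11,14); WM=12
i=14 t=15 v=5: → [15,18),[14,17),[13,16); WM=12
i=15 t=11 v=9: → [11,14),[10,13),[9,12); WM=15; [10,13) fires=12 [11,14) fires=18 [12,15) fires=9
i=16 t=17 v=6: → [17,20),[16,19),[15,18); WM=15
i=17 t=17 v=1: → [17,20),[16,19),[15,18); WM=15
i=18 t=20 v=2: → [20,23),[19,22),[18,21); WM=15
i=19 t=23 v=5: → [23,26),[22,25),[21,24); WM=23; [13,16) fires=12 [14,17) fires=6 [15,18) fires=12 [16,19) fires=7 [17,20) fires=7 [18,21) fires=2 [19,22) fires=2 [20,23) fires=2
i=20 t=23 v=6: → [23,26),[22,25),[21,24); WM=23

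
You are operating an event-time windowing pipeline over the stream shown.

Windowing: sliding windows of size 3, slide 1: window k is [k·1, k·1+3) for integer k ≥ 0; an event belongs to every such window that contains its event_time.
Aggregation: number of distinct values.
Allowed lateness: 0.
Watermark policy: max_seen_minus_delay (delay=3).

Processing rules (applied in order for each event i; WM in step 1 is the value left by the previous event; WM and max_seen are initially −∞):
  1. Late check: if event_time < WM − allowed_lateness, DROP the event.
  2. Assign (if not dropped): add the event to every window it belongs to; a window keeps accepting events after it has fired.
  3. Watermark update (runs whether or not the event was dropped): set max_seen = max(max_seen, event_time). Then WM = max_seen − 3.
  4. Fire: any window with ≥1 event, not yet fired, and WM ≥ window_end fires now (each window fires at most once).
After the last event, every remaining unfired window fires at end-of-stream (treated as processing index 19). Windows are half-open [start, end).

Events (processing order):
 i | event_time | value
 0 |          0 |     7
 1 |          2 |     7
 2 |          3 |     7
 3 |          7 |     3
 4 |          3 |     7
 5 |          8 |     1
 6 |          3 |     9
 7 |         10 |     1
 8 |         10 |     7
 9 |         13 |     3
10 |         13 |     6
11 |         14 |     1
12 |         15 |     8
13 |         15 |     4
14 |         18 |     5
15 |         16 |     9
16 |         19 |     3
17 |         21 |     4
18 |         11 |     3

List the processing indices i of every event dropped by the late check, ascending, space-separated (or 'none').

4 6 18

i=0 t=0 v=7: → [0,3); WM=-3
i=1 t=2 v=7: → [2,5),[1,4),[0,3); WM=-1
i=2 t=3 v=7: → [3,6),[2,5),[1,4); WM=0
i=3 t=7 v=3: → [7,10),[6,9),[5,8); WM=4; [0,3) fires=1 [1,4) fires=1
i=4 t=3 v=7: DROP (t<4-0); WM=4
i=5 t=8 v=1: → [8,11),[7,10),[6,9); WM=5; [2,5) fires=1
i=6 t=3 v=9: DROP (t<5-0); WM=5
i=7 t=10 v=1: → [10,13),[9,12),[8,11); WM=7; [3,6) fires=1
i=8 t=10 v=7: → [10,13),[9,12),[8,11); WM=7
i=9 t=13 v=3: → [13,16),[12,15),[11,14); WM=10; [5,8) fires=1 [6,9) fires=2 [7,10) fires=2
i=10 t=13 v=6: → [13,16),[12,15),[11,14); WM=10
i=11 t=14 v=1: → [14,17),[13,16),[12,15); WM=11; [8,11) fires=2
i=12 t=15 v=8: → [15,18),[14,17),[13,16); WM=12; [9,12) fires=2
i=13 t=15 v=4: → [15,18),[14,17),[13,16); WM=12
i=14 t=18 v=5: → [18,21),[17,20),[16,19); WM=15; [10,13) fires=2 [11,14) fires=2 [12,15) fires=3
i=15 t=16 v=9: → [16,19),[15,18),[14,17); WM=15
i=16 t=19 v=3: → [19,22),[18,21),[17,20); WM=16; [13,16) fires=5
i=17 t=21 v=4: → [21,24),[20,23),[19,22); WM=18; [14,17) fires=4 [15,18) fires=3
i=18 t=11 v=3: DROP (t<18-0); WM=18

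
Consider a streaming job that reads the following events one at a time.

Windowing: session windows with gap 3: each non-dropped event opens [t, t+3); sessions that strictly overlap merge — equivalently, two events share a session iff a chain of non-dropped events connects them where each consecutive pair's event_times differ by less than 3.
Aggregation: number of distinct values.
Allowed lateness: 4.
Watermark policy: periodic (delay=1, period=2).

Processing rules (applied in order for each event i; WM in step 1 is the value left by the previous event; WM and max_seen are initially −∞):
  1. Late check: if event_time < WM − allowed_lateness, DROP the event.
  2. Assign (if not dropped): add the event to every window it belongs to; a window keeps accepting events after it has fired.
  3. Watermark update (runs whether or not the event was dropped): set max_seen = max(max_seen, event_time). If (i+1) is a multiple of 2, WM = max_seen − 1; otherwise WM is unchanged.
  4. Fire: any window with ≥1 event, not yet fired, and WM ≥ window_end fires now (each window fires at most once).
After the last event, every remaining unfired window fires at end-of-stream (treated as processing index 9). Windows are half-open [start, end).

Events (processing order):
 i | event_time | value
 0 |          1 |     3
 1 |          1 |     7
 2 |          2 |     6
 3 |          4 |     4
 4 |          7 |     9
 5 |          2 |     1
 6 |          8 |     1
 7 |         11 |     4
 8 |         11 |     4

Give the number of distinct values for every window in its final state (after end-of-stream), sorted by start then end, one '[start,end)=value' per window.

[1,7)=5 [7,11)=2 [11,14)=1

i=0 t=1 v=3: → [1,4); WM=−∞
i=1 t=1 v=7: → [1,4); WM=0
i=2 t=2 v=6: → [1,5); WM=0
i=3 t=4 v=4: → [1,7); WM=3
i=4 t=7 v=9: → [7,10); WM=3
i=5 t=2 v=1: → [1,7); WM=6
i=6 t=8 v=1: → [7,11); WM=6
i=7 t=11 v=4: → [11,14); WM=10
i=8 t=11 v=4: → [11,14); WM=10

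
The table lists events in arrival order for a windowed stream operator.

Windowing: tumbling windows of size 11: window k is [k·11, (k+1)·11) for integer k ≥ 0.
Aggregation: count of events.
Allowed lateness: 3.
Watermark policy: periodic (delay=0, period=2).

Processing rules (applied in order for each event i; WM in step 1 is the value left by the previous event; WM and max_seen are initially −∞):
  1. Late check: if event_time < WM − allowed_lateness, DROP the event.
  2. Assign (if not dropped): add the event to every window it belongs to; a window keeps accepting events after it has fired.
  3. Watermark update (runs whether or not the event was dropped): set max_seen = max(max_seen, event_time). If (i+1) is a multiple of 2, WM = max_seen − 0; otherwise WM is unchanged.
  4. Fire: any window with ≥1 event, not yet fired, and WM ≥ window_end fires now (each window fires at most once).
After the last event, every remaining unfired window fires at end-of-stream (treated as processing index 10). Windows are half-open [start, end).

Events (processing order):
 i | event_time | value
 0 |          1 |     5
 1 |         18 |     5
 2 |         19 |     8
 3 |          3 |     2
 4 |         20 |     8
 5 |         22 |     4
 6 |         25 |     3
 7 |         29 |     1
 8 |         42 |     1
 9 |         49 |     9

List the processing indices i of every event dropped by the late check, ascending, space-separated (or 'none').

3

i=0 t=1 v=5: → [0,11); WM=−∞
i=1 t=18 v=5: → [11,22); WM=18; [0,11) fires=1
i=2 t=19 v=8: → [11,22); WM=18
i=3 t=3 v=2: DROP (t<18-3); WM=19
i=4 t=20 v=8: → [11,22); WM=19
i=5 t=22 v=4: → [22,33); WM=22; [11,22) fires=3
i=6 t=25 v=3: → [22,33); WM=22
i=7 t=29 v=1: → [22,33); WM=29
i=8 t=42 v=1: → [33,44); WM=29
i=9 t=49 v=9: → [44,55); WM=49; [22,33) fires=3 [33,44) fires=1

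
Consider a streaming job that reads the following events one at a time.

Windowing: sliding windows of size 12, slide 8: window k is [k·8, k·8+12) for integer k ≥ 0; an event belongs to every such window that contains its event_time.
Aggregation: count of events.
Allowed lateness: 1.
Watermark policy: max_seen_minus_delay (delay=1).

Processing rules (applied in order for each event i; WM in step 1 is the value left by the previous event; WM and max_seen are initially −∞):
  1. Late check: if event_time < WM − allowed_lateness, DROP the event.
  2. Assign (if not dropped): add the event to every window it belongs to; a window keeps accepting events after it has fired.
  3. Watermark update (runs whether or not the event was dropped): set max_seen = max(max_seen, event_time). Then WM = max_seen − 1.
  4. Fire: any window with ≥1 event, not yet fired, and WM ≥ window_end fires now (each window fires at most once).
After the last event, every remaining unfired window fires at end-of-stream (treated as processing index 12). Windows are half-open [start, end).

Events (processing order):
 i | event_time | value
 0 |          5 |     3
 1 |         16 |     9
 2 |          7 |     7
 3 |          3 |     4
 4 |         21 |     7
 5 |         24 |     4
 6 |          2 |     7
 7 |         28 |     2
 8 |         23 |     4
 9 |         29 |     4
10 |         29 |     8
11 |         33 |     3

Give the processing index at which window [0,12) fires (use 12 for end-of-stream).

1

i=0 t=5 v=3: → [0,12); WM=4
i=1 t=16 v=9: → [16,28),[8,20); WM=15; [0,12) fires=1
i=2 t=7 v=7: DROP (t<15-1); WM=15
i=3 t=3 v=4: DROP (t<15-1); WM=15
i=4 t=21 v=7: → [16,28); WM=20; [8,20) fires=1
i=5 t=24 v=4: → [24,36),[16,28); WM=23
i=6 t=2 v=7: DROP (t<23-1); WM=23
i=7 t=28 v=2: → [24,36); WM=27
i=8 t=23 v=4: DROP (t<27-1); WM=27
i=9 t=29 v=4: → [24,36); WM=28; [16,28) fires=3
i=10 t=29 v=8: → [24,36); WM=28
i=11 t=33 v=3: → [32,44),[24,36); WM=32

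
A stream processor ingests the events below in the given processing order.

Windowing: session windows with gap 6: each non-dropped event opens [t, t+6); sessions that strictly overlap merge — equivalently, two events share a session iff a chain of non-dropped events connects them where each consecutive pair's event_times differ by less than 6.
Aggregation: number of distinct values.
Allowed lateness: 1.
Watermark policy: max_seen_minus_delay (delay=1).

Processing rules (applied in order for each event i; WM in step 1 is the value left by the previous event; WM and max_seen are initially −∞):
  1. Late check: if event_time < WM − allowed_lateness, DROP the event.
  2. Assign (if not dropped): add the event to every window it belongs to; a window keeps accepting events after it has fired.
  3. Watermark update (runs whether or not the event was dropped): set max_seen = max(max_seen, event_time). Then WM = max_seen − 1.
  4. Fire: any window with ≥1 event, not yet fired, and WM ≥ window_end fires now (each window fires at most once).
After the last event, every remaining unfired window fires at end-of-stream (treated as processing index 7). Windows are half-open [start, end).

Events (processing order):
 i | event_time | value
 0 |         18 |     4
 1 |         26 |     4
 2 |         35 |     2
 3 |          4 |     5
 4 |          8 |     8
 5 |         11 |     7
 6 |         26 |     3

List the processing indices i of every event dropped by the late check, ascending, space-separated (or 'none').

i=0 t=18 v=4: → [18,24); WM=17
i=1 t=26 v=4: → [26,32); WM=25
i=2 t=35 v=2: → [35,41); WM=34
i=3 t=4 v=5: DROP (t<34-1); WM=34
i=4 t=8 v=8: DROP (t<34-1); WM=34
i=5 t=11 v=7: DROP (t<34-1); WM=34
i=6 t=26 v=3: DROP (t<34-1); WM=34

3 4 5 6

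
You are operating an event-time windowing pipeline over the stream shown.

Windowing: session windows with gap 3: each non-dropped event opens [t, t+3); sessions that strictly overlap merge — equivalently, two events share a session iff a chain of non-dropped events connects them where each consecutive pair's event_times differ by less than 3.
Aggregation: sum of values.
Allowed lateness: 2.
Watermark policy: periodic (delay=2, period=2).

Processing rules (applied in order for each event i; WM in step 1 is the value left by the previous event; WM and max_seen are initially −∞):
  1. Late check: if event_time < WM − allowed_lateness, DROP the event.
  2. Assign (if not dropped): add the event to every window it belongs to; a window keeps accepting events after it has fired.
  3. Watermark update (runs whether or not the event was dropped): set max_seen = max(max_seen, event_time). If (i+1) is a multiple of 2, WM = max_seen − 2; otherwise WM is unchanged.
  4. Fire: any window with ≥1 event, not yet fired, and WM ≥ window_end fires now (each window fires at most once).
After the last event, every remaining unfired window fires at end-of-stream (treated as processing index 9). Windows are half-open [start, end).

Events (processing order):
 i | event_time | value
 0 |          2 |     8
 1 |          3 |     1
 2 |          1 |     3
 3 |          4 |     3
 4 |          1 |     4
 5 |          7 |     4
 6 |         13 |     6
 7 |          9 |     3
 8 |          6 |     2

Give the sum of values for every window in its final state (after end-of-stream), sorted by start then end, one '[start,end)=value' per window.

i=0 t=2 v=8: → [2,5); WM=−∞
i=1 t=3 v=1: → [2,6); WM=1
i=2 t=1 v=3: → [1,6); WM=1
i=3 t=4 v=3: → [1,7); WM=2
i=4 t=1 v=4: → [1,7); WM=2
i=5 t=7 v=4: → [7,10); WM=5
i=6 t=13 v=6: → [13,16); WM=5
i=7 t=9 v=3: → [7,12); WM=11
i=8 t=6 v=2: DROP (t<11-2); WM=11

[1,7)=19 [7,12)=7 [13,16)=6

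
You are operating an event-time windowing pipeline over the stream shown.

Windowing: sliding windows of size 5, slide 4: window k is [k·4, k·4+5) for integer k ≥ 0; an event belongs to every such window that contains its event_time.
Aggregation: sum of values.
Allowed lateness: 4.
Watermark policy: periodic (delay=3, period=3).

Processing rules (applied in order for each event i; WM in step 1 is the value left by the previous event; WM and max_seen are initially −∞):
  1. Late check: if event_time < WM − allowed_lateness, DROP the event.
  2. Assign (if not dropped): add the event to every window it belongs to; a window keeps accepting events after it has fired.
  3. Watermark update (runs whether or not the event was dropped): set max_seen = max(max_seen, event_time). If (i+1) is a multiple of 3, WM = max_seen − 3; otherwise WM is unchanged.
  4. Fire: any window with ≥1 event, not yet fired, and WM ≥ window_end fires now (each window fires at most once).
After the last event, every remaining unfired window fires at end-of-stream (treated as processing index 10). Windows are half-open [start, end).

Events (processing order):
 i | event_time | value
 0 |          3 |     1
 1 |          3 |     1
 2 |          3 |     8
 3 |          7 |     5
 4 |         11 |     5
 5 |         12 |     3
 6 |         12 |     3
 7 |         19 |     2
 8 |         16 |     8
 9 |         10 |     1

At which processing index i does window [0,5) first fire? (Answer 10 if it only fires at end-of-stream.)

5

i=0 t=3 v=1: → [0,5); WM=−∞
i=1 t=3 v=1: → [0,5); WM=−∞
i=2 t=3 v=8: → [0,5); WM=0
i=3 t=7 v=5: → [4,9); WM=0
i=4 t=11 v=5: → [8,13); WM=0
i=5 t=12 v=3: → [12,17),[8,13); WM=9; [0,5) fires=10 [4,9) fires=5
i=6 t=12 v=3: → [12,17),[8,13); WM=9
i=7 t=19 v=2: → [16,21); WM=9
i=8 t=16 v=8: → [16,21),[12,17); WM=16; [8,13) fires=11
i=9 t=10 v=1: DROP (t<16-4); WM=16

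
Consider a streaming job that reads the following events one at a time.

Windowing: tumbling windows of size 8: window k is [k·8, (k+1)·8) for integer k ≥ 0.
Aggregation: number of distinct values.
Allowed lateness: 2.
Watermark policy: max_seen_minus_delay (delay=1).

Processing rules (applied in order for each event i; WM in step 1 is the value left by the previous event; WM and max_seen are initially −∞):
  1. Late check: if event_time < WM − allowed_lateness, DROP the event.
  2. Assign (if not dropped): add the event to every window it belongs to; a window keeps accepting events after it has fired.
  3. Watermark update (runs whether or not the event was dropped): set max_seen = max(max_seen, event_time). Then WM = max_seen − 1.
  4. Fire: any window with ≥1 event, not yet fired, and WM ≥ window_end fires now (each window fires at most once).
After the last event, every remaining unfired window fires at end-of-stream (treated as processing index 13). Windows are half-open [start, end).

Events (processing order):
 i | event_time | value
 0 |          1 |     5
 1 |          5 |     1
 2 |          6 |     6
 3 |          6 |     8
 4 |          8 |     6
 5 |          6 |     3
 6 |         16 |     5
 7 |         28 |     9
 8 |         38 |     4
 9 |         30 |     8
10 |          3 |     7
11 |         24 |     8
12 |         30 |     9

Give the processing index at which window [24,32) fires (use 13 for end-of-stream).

i=0 t=1 v=5: → [0,8); WM=0
i=1 t=5 v=1: → [0,8); WM=4
i=2 t=6 v=6: → [0,8); WM=5
i=3 t=6 v=8: → [0,8); WM=5
i=4 t=8 v=6: → [8,16); WM=7
i=5 t=6 v=3: → [0,8); WM=7
i=6 t=16 v=5: → [16,24); WM=15; [0,8) fires=5
i=7 t=28 v=9: → [24,32); WM=27; [8,16) fires=1 [16,24) fires=1
i=8 t=38 v=4: → [32,40); WM=37; [24,32) fires=1
i=9 t=30 v=8: DROP (t<37-2); WM=37
i=10 t=3 v=7: DROP (t<37-2); WM=37
i=11 t=24 v=8: DROP (t<37-2); WM=37
i=12 t=30 v=9: DROP (t<37-2); WM=37

8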